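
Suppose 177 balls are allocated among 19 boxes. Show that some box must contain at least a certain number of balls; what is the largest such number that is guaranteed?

10

The 19 boxes are the holes and the 177 balls are the pigeons.
If every box held at most 9 balls, the total would be at most 19 × 9 = 171, which is less than 177.
So some box holds at least ⌈177/19⌉ = 10 balls.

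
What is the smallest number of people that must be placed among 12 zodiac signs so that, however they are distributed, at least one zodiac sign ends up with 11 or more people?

121

With 120 people one could put exactly 10 in each of the 12 zodiac signs, and no zodiac sign would reach 11.
By pigeonhole, one more person must land in a zodiac sign that already has 10, giving it 11.
So 12 × 10 + 1 = 121 people are required.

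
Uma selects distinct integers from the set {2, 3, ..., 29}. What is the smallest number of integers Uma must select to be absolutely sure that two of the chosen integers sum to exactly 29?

A set avoiding the sum 29 can contain at most one of each pair {x, 29−x}, plus the 2 elements whose complement lies outside the range.
The integers 15, …, 29 (15 of them) are such a set: any two sum to at least 15+16 = 31 > 29.
Any 16th integer completes one of the 13 pairs, so 16 choices force a sum of 29.

16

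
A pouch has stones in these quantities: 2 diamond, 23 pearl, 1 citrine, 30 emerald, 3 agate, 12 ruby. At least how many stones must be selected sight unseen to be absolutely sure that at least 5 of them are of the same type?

Put each drawn stone into a box by type. The largest draw with every box below 5 takes min(count, 4) from each type; types with fewer than 4 contribute all they have.
Σ min(cᵢ, 4) = 2 + 4 + 1 + 4 + 3 + 4 = 18.
Draw number 18 + 1 = 19 must push one box to 5.

19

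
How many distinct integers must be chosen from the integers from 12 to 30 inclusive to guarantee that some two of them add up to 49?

14

Two chosen integers sum to 49 exactly when both halves of some pair {x, 49−x} with 19 ≤ x ≤ 49−x ≤ 30 are chosen — 6 such pairs.
The remaining 7 elements (those with no distinct partner in range) can never complete a 49-sum, so the worst case takes all of them and one from each pair: 7 + 6 = 13.
By pigeonhole, the 14th integer has to be the second member of some pair, so 13 + 1 = 14.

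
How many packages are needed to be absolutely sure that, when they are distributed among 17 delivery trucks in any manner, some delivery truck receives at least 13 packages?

205

With 204 packages one could put exactly 12 in each of the 17 delivery trucks, and no delivery truck would reach 13.
One more package must land in a delivery truck that already has 12, giving it 13.
So 17 × 12 + 1 = 205 packages are required.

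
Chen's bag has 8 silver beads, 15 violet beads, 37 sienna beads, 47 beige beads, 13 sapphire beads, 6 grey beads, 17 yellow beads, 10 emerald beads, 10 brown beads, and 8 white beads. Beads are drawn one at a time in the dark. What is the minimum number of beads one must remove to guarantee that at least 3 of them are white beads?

166

In the worst case for collecting white beads, every non-white bead comes out first.
There are 8 + 15 + 37 + 47 + 13 + 6 + 17 + 10 + 10 = 163 non-white beads altogether.
After those, each further bead must be white, so 163 + 3 = 166 draws guarantee 3 white beads.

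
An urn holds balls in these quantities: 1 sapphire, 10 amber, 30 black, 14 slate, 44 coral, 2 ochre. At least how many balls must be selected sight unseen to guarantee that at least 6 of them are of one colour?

24

By the pigeonhole principle, the 6 colours are the holes; the balls drawn are the pigeons.
To avoid 6 of any one colour, the worst case takes at most 5 of each colour, or every ball of a colour that has fewer than 5.
That gives 1 + 5 + 5 + 5 + 5 + 2 = 23 balls with no colour reaching 6.
The next ball forces some colour to 6, so 23 + 1 = 24.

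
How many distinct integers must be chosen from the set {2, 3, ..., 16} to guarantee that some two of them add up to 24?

12

Group the elements by complementary pair {x, 24−x}: {8,16}, {9,15}, {10,14}, …, giving 4 two-element pairs, the single value 12 (it cannot pair with itself since the integers are distinct), and 6 integers whose partner 24−x falls outside [2,16].
Treating each of those 11 groups as a pigeonhole, one can pick one integer per group — 11 integers — with no two summing to 24.
The 12th integer lands in an occupied pair, forcing a sum of 24.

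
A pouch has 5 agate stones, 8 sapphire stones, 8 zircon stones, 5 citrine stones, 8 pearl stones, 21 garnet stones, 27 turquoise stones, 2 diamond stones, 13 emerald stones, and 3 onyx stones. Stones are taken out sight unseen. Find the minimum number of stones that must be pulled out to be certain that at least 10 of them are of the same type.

67

Pigeonhole: put each drawn stone into a box by type. The largest draw with every box below 10 takes min(count, 9) from each type; types with fewer than 9 contribute all they have.
Σ min(cᵢ, 9) = 5 + 8 + 8 + 5 + 8 + 9 + 9 + 2 + 9 + 3 = 66.
Draw number 66 + 1 = 67 must push one box to 10.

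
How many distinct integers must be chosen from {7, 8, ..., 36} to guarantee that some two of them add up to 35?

Group the elements by complementary pair {x, 35−x}: {7,28}, {8,27}, {9,26}, …, giving 11 two-element pairs and 8 integers whose partner 35−x falls outside [7,36].
Treating each of those 19 groups as a pigeonhole, one can pick one integer per group — 19 integers — with no two summing to 35.
The 20th integer lands in an occupied pair, forcing a sum of 35.

20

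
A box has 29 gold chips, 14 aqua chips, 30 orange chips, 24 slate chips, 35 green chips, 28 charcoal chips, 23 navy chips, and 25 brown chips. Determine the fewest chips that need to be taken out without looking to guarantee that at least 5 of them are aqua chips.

199

In the worst case for collecting aqua chips, every non-aqua chip comes out first.
There are 29 + 30 + 24 + 35 + 28 + 23 + 25 = 194 non-aqua chips altogether.
After those, each further chip must be aqua, so 194 + 5 = 199 draws guarantee 5 aqua chips.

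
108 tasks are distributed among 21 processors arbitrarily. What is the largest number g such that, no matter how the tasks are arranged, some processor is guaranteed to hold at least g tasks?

6

Pigeonhole: the 21 processors are the holes and the 108 tasks are the pigeons.
If every processor held at most 5 tasks, the total would be at most 21 × 5 = 105, which is less than 108.
So some processor holds at least ⌈108/21⌉ = 6 tasks.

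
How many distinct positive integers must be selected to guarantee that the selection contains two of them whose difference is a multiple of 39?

Integers whose pairwise differences are multiples of 39 are exactly those sharing a remainder mod 39. The 39 residue classes mod 39 are the pigeonholes.
With 39 integers one could put 1 in each residue class and have no class reach 2.
The 40th integer pushes some class to 2, so 39·1 + 1 = 40.

40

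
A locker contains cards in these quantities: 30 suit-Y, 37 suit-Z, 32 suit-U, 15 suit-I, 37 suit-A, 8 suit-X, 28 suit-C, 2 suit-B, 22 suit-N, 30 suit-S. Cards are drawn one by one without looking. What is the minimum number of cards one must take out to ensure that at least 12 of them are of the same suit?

An adversary could hand out at most 11 cards per suit (suit-X, suit-B run out sooner): 11 + 11 + 11 + 11 + 11 + 8 + 11 + 2 + 11 + 11 = 98 cards and still no suit has 12.
One more card lands in a suit already at 11, so 99 draws are enough and 98 are not.

99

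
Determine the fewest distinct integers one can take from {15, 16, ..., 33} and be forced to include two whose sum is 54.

14

A set avoiding the sum 54 can contain at most one of each pair {x, 54−x}, plus the 7 elements whose complement lies outside the range or equal to its own complement.
The integers 15, …, 27 (13 of them) are such a set: any two sum to at least 15+16 = 31 and at most 26+27 = 53 < 54.
Any 14th integer completes one of the 6 pairs, so 14 choices force a sum of 54.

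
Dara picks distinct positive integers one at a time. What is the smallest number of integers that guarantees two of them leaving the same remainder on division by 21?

22

The 21 residue classes mod 21 are the pigeonholes.
With 21 integers one could put 1 in each residue class and have no class reach 2.
The 22nd integer pushes some class to 2, so 21·1 + 1 = 22.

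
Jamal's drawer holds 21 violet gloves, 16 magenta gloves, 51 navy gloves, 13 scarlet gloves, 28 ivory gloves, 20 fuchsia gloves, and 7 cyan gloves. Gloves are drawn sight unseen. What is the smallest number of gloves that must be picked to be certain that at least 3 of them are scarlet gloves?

In the worst case for collecting scarlet gloves, every non-scarlet glove comes out first.
There are 21 + 16 + 51 + 28 + 20 + 7 = 143 non-scarlet gloves altogether.
After those, each further glove must be scarlet, so 143 + 3 = 146 draws guarantee 3 scarlet gloves.

146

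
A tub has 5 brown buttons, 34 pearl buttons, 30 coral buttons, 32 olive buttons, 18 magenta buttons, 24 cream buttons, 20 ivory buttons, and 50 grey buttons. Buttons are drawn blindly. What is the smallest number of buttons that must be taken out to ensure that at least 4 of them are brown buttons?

In the worst case for collecting brown buttons, every non-brown button comes out first.
There are 34 + 30 + 32 + 18 + 24 + 20 + 50 = 208 non-brown buttons altogether.
After those, each further button must be brown, so 208 + 4 = 212 draws guarantee 4 brown buttons.

212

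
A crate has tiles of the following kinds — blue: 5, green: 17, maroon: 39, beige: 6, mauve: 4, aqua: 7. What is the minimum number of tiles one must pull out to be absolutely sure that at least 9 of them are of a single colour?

The 6 colours are the holes; the tiles drawn are the pigeons.
To avoid 9 of any one colour, the worst case takes at most 8 of each colour, or every tile of a colour that has fewer than 8.
That gives 5 + 8 + 8 + 6 + 4 + 7 = 38 tiles with no colour reaching 9.
The next tile forces some colour to 9, so 38 + 1 = 39.

39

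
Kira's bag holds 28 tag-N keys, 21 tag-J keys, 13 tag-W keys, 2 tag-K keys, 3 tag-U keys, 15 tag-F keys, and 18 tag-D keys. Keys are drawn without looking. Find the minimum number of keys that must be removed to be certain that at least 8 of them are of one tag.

41

Pigeonhole: put each drawn key into a box by tag. The largest draw with every box below 8 takes min(count, 7) from each tag; tags with fewer than 7 contribute all they have.
Σ min(cᵢ, 7) = 7 + 7 + 7 + 2 + 3 + 7 + 7 = 40.
Draw number 40 + 1 = 41 must push one box to 8.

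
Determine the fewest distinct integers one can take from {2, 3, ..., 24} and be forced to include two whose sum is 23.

Two chosen integers sum to 23 exactly when both halves of some pair {x, 23−x} with 2 ≤ x ≤ 23−x ≤ 21 are chosen — 10 such pairs.
The remaining 3 elements (those with no distinct partner in range) can never complete a 23-sum, so the worst case takes all of them and one from each pair: 3 + 10 = 13.
By pigeonhole, the 14th integer has to be the second member of some pair, so 13 + 1 = 14.

14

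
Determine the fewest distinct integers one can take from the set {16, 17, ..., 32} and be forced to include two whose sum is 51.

11

A set avoiding the sum 51 can contain at most one of each pair {x, 51−x}, plus the 3 elements whose complement lies outside the range.
The integers 16, …, 25 (10 of them) are such a set: any two sum to at least 16+17 = 33 and at most 24+25 = 49 < 51.
Pigeonhole: any 11th integer completes one of the 7 pairs, so 11 choices force a sum of 51.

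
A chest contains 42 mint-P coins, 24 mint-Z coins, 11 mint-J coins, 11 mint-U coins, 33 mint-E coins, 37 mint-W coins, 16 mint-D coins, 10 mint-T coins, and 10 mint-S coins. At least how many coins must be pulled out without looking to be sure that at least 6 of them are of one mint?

An adversary could hand out at most 5 coins per mint: 5 + 5 + 5 + 5 + 5 + 5 + 5 + 5 + 5 = 45 coins and still no mint has 6.
Pigeonhole: one more coin lands in a mint already at 5, so 46 draws are enough and 45 are not.

46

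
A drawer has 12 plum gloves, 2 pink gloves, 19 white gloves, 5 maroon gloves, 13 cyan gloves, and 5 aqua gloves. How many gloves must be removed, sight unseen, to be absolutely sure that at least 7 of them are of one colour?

An adversary could hand out at most 6 gloves per colour (pink, maroon, aqua run out sooner): 6 + 2 + 6 + 5 + 6 + 5 = 30 gloves and still no colour has 7.
By the pigeonhole principle, one more glove lands in a colour already at 6, so 31 draws are enough and 30 are not.

31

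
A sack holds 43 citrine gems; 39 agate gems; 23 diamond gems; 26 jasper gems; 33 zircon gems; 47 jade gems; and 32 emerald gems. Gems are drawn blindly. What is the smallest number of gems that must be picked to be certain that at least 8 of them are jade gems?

204

In the worst case for collecting jade gems, every non-jade gem comes out first.
There are 43 + 39 + 23 + 26 + 33 + 32 = 196 non-jade gems altogether.
After those, each further gem must be jade, so 196 + 8 = 204 draws guarantee 8 jade gems.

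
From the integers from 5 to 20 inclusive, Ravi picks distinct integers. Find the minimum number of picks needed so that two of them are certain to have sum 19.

Group the elements by complementary pair {x, 19−x}: {5,14}, {6,13}, {7,12}, …, giving 5 two-element pairs and 6 integers whose partner 19−x falls outside [5,20].
Treating each of those 11 groups as a pigeonhole, one can pick one integer per group — 11 integers — with no two summing to 19.
The 12th integer lands in an occupied pair, forcing a sum of 19.

12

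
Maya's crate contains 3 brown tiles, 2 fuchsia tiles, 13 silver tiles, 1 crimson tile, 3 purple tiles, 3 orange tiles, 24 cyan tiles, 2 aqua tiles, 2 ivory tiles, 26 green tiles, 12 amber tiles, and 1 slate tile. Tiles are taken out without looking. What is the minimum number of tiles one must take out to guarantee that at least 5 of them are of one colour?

34

An adversary could hand out at most 4 tiles per colour (8 colours run out sooner): 3 + 2 + 4 + 1 + 3 + 3 + 4 + 2 + 2 + 4 + 4 + 1 = 33 tiles and still no colour has 5.
One more tile lands in a colour already at 4, so 34 draws are enough and 33 are not.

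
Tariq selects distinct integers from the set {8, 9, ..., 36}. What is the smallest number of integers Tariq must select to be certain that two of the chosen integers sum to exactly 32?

Two chosen integers sum to 32 exactly when both halves of some pair {x, 32−x} with 8 ≤ x ≤ 32−x ≤ 24 are chosen — 8 such pairs.
The remaining 13 elements (those with no distinct partner in range) can never complete a 32-sum, so the worst case takes all of them and one from each pair: 13 + 8 = 21.
By the pigeonhole principle, the 22nd integer has to be the second member of some pair, so 21 + 1 = 22.

22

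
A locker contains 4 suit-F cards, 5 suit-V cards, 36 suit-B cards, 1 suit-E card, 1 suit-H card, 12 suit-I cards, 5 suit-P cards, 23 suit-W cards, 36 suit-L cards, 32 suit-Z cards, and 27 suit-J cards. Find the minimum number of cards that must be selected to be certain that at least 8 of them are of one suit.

An adversary could hand out at most 7 cards per suit (5 suits run out sooner): 4 + 5 + 7 + 1 + 1 + 7 + 5 + 7 + 7 + 7 + 7 = 58 cards and still no suit has 8.
By pigeonhole, one more card lands in a suit already at 7, so 59 draws are enough and 58 are not.

59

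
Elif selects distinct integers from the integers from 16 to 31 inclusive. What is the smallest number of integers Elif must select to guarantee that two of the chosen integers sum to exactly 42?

A set avoiding the sum 42 can contain at most one of each pair {x, 42−x}, plus the 6 elements whose complement lies outside the range or equal to its own complement.
The integers 21, …, 31 (11 of them) are such a set: any two sum to at least 21+22 = 43 > 42.
Any 12th integer completes one of the 5 pairs, so 12 choices force a sum of 42.

12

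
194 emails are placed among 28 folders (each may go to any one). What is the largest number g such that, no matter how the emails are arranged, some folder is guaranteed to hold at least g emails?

7

The 28 folders are the holes and the 194 emails are the pigeons.
If every folder held at most 6 emails, the total would be at most 28 × 6 = 168, which is less than 194.
So some folder holds at least ⌈194/28⌉ = 7 emails.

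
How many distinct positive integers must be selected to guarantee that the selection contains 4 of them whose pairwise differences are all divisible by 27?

Integers whose pairwise differences are multiples of 27 are exactly those sharing a remainder mod 27. The 27 residue classes mod 27 are the pigeonholes.
With 81 integers one could put 3 in each residue class and have no class reach 4.
The 82nd integer pushes some class to 4, so 27·3 + 1 = 82.

82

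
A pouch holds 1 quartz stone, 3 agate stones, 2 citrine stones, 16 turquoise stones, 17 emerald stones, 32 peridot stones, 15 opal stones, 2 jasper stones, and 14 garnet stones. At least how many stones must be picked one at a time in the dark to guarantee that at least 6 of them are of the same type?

34

An adversary could hand out at most 5 stones per type (4 types run out sooner): 1 + 3 + 2 + 5 + 5 + 5 + 5 + 2 + 5 = 33 stones and still no type has 6.
Pigeonhole: one more stone lands in a type already at 5, so 34 draws are enough and 33 are not.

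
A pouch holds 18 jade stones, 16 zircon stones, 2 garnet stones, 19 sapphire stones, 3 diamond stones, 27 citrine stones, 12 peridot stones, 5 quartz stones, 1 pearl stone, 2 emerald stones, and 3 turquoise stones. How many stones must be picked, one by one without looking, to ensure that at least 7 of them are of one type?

47

An adversary could hand out at most 6 stones per type (6 types run out sooner): 6 + 6 + 2 + 6 + 3 + 6 + 6 + 5 + 1 + 2 + 3 = 46 stones and still no type has 7.
One more stone lands in a type already at 6, so 47 draws are enough and 46 are not.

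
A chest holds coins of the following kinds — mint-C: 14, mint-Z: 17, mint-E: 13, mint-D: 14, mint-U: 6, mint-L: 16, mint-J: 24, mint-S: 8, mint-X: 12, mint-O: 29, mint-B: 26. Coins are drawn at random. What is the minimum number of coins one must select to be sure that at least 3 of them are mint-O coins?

153

In the worst case for collecting mint-O coins, every non-mint-O coin comes out first.
There are 14 + 17 + 13 + 14 + 6 + 16 + 24 + 8 + 12 + 26 = 150 non-mint-O coins altogether.
After those, each further coin must be mint-O, so 150 + 3 = 153 draws guarantee 3 mint-O coins.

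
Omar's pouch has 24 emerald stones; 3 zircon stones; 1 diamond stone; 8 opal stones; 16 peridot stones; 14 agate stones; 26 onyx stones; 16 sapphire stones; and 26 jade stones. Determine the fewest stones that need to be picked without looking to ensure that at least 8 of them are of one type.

54

An adversary could hand out at most 7 stones per type (zircon, diamond run out sooner): 7 + 3 + 1 + 7 + 7 + 7 + 7 + 7 + 7 = 53 stones and still no type has 8.
One more stone lands in a type already at 7, so 54 draws are enough and 53 are not.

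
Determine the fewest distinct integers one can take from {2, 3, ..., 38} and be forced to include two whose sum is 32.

24

A set avoiding the sum 32 can contain at most one of each pair {x, 32−x}, plus the 9 elements whose complement lies outside the range or equal to its own complement.
The integers 16, …, 38 (23 of them) are such a set: any two sum to at least 16+17 = 33 > 32.
Any 24th integer completes one of the 14 pairs, so 24 choices force a sum of 32.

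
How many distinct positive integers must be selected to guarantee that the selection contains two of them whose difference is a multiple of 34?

Integers whose pairwise differences are multiples of 34 are exactly those sharing a remainder mod 34. By pigeonhole, the 34 residue classes mod 34 are the pigeonholes.
With 34 integers one could put 1 in each residue class and have no class reach 2.
The 35th integer pushes some class to 2, so 34·1 + 1 = 35.

35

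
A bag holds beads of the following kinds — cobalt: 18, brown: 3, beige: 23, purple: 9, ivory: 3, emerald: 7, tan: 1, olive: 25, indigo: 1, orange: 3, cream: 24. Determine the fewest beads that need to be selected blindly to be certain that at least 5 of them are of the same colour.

36

An adversary could hand out at most 4 beads per colour (5 colours run out sooner): 4 + 3 + 4 + 4 + 3 + 4 + 1 + 4 + 1 + 3 + 4 = 35 beads and still no colour has 5.
One more bead lands in a colour already at 4, so 36 draws are enough and 35 are not.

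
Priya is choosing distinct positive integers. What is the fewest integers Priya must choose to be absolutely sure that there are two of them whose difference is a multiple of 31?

32

Integers whose pairwise differences are multiples of 31 are exactly those sharing a remainder mod 31. The 31 residue classes mod 31 are the pigeonholes.
With 31 integers one could put 1 in each residue class and have no class reach 2.
The 32nd integer pushes some class to 2, so 31·1 + 1 = 32.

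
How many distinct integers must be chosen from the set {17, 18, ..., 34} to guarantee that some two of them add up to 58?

A set avoiding the sum 58 can contain at most one of each pair {x, 58−x}, plus the 8 elements whose complement lies outside the range or equal to its own complement.
The integers 17, …, 29 (13 of them) are such a set: any two sum to at least 17+18 = 35 and at most 28+29 = 57 < 58.
By pigeonhole, any 14th integer completes one of the 5 pairs, so 14 choices force a sum of 58.

14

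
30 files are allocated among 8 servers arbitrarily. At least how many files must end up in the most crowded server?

4

Pigeonhole: the 8 servers are the holes and the 30 files are the pigeons.
If every server held at most 3 files, the total would be at most 8 × 3 = 24, which is less than 30.
So some server holds at least ⌈30/8⌉ = 4 files.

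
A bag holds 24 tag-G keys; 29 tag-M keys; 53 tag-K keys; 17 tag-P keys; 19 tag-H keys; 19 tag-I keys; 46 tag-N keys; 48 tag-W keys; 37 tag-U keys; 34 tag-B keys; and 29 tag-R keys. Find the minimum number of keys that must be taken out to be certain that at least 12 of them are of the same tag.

By pigeonhole, the 11 tags are the holes; the keys drawn are the pigeons.
To avoid 12 of any one tag, the worst case takes at most 11 of each tag.
That gives 11 + 11 + 11 + 11 + 11 + 11 + 11 + 11 + 11 + 11 + 11 = 121 keys with no tag reaching 12.
The next key forces some tag to 12, so 121 + 1 = 122.

122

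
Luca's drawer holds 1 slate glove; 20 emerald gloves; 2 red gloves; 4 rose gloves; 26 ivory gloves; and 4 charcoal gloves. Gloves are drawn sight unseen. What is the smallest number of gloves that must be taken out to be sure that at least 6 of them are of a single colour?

22

Pigeonhole: the 6 colours are the holes; the gloves drawn are the pigeons.
To avoid 6 of any one colour, the worst case takes at most 5 of each colour, or every glove of a colour that has fewer than 5.
That gives 1 + 5 + 2 + 4 + 5 + 4 = 21 gloves with no colour reaching 6.
The next glove forces some colour to 6, so 21 + 1 = 22.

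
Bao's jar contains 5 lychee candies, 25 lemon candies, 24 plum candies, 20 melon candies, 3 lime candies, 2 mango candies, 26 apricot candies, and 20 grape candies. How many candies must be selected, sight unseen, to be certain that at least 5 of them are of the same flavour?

An adversary could hand out at most 4 candies per flavour (lime, mango run out sooner): 4 + 4 + 4 + 4 + 3 + 2 + 4 + 4 = 29 candies and still no flavour has 5.
By the pigeonhole principle, one more candy lands in a flavour already at 4, so 30 draws are enough and 29 are not.

30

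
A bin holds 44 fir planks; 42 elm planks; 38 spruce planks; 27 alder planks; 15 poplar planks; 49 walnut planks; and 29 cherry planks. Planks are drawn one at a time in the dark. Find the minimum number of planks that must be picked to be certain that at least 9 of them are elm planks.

In the worst case for collecting elm planks, every non-elm plank comes out first.
There are 44 + 38 + 27 + 15 + 49 + 29 = 202 non-elm planks altogether.
After those, each further plank must be elm, so 202 + 9 = 211 draws guarantee 9 elm planks.

211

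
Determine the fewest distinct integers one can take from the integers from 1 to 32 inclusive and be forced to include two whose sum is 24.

22

Two chosen integers sum to 24 exactly when both halves of some pair {x, 24−x} with 1 ≤ x ≤ 24−x ≤ 23 are chosen — 11 such pairs.
The remaining 10 elements (those with no distinct partner in range) can never complete a 24-sum, so the worst case takes all of them and one from each pair: 10 + 11 = 21.
By pigeonhole, the 22nd integer has to be the second member of some pair, so 21 + 1 = 22.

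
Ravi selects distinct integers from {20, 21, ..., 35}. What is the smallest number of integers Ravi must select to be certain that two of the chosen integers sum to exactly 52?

11

Two chosen integers sum to 52 exactly when both halves of some pair {x, 52−x} with 20 ≤ x ≤ 52−x ≤ 32 are chosen — 6 such pairs.
The remaining 4 elements (those with no distinct partner in range) can never complete a 52-sum, so the worst case takes all of them and one from each pair: 4 + 6 = 10.
The 11th integer has to be the second member of some pair, so 10 + 1 = 11.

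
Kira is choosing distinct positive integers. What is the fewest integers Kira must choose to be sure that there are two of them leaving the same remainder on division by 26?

27

By the pigeonhole principle, the 26 residue classes mod 26 are the pigeonholes.
With 26 integers one could put 1 in each residue class and have no class reach 2.
The 27th integer pushes some class to 2, so 26·1 + 1 = 27.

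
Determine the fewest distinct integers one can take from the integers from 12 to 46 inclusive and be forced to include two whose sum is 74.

Group the elements by complementary pair {x, 74−x}: {28,46}, {29,45}, {30,44}, …, giving 9 two-element pairs, the single value 37 (it cannot pair with itself since the integers are distinct), and 16 integers whose partner 74−x falls outside [12,46].
By the pigeonhole principle, treating each of those 26 groups as a pigeonhole, one can pick one integer per group — 26 integers — with no two summing to 74.
The 27th integer lands in an occupied pair, forcing a sum of 74.

27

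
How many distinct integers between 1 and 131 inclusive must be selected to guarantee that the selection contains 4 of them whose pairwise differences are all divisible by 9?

Integers whose pairwise differences are multiples of 9 are exactly those sharing a remainder mod 9. By the pigeonhole principle, the 9 residue classes mod 9 are the pigeonholes.
With 27 integers one could put 3 in each residue class and have no class reach 4.
The 28th integer pushes some class to 4, so 9·3 + 1 = 28.

28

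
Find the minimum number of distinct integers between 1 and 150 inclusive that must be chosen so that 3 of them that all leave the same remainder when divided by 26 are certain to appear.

By pigeonhole, the 26 residue classes mod 26 are the pigeonholes.
With 52 integers one could put 2 in each residue class and have no class reach 3.
The 53rd integer pushes some class to 3, so 26·2 + 1 = 53.

53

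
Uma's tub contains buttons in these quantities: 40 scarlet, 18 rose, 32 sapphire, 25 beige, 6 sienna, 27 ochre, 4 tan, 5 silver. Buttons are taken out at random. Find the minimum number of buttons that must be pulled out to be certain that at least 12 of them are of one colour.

71

By pigeonhole, the 8 colours are the holes; the buttons drawn are the pigeons.
To avoid 12 of any one colour, the worst case takes at most 11 of each colour, or every button of a colour that has fewer than 11.
That gives 11 + 11 + 11 + 11 + 6 + 11 + 4 + 5 = 70 buttons with no colour reaching 12.
The next button forces some colour to 12, so 70 + 1 = 71.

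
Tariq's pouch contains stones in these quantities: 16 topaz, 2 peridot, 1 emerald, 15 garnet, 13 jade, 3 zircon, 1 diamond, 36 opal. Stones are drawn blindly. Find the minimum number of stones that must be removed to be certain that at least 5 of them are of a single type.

24

By pigeonhole, the 8 types are the holes; the stones drawn are the pigeons.
To avoid 5 of any one type, the worst case takes at most 4 of each type, or every stone of a type that has fewer than 4.
That gives 4 + 2 + 1 + 4 + 4 + 3 + 1 + 4 = 23 stones with no type reaching 5.
The next stone forces some type to 5, so 23 + 1 = 24.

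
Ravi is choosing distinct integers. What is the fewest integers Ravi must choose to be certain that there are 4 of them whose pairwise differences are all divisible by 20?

61

Integers whose pairwise differences are multiples of 20 are exactly those sharing a remainder mod 20. The 20 residue classes mod 20 are the pigeonholes.
With 60 integers one could put 3 in each residue class and have no class reach 4.
The 61st integer pushes some class to 4, so 20·3 + 1 = 61.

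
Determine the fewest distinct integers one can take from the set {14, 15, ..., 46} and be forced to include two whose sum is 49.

23

A set avoiding the sum 49 can contain at most one of each pair {x, 49−x}, plus the 11 elements whose complement lies outside the range.
The integers 25, …, 46 (22 of them) are such a set: any two sum to at least 25+26 = 51 > 49.
Any 23rd integer completes one of the 11 pairs, so 23 choices force a sum of 49.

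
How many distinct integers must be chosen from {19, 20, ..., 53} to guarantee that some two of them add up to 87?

Group the elements by complementary pair {x, 87−x}: {34,53}, {35,52}, {36,51}, …, giving 10 two-element pairs and 15 integers whose partner 87−x falls outside [19,53].
Treating each of those 25 groups as a pigeonhole, one can pick one integer per group — 25 integers — with no two summing to 87.
The 26th integer lands in an occupied pair, forcing a sum of 87.

26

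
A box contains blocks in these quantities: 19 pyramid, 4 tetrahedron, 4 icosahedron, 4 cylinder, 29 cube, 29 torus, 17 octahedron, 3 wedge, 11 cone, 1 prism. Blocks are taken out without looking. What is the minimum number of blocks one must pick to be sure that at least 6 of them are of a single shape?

42

The 10 shapes are the holes; the blocks drawn are the pigeons.
To avoid 6 of any one shape, the worst case takes at most 5 of each shape, or every block of a shape that has fewer than 5.
That gives 5 + 4 + 4 + 4 + 5 + 5 + 5 + 3 + 5 + 1 = 41 blocks with no shape reaching 6.
The next block forces some shape to 6, so 41 + 1 = 42.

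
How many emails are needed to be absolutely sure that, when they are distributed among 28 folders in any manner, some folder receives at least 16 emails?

421

With 420 emails one could put exactly 15 in each of the 28 folders, and no folder would reach 16.
By pigeonhole, one more email must land in a folder that already has 15, giving it 16.
So 28 × 15 + 1 = 421 emails are required.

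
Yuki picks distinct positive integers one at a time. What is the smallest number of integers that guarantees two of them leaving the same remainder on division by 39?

By the pigeonhole principle, the 39 residue classes mod 39 are the pigeonholes.
With 39 integers one could put 1 in each residue class and have no class reach 2.
The 40th integer pushes some class to 2, so 39·1 + 1 = 40.

40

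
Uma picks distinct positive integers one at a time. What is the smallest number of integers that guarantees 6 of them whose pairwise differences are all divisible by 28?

141

Integers whose pairwise differences are multiples of 28 are exactly those sharing a remainder mod 28. The 28 residue classes mod 28 are the pigeonholes.
With 140 integers one could put 5 in each residue class and have no class reach 6.
The 141st integer pushes some class to 6, so 28·5 + 1 = 141.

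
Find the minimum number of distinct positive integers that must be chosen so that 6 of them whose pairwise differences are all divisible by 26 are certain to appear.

Integers whose pairwise differences are multiples of 26 are exactly those sharing a remainder mod 26. The 26 residue classes mod 26 are the pigeonholes.
With 130 integers one could put 5 in each residue class and have no class reach 6.
The 131st integer pushes some class to 6, so 26·5 + 1 = 131.

131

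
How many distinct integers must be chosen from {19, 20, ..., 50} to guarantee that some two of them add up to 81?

23

Group the elements by complementary pair {x, 81−x}: {31,50}, {32,49}, {33,48}, …, giving 10 two-element pairs and 12 integers whose partner 81−x falls outside [19,50].
By the pigeonhole principle, treating each of those 22 groups as a pigeonhole, one can pick one integer per group — 22 integers — with no two summing to 81.
The 23rd integer lands in an occupied pair, forcing a sum of 81.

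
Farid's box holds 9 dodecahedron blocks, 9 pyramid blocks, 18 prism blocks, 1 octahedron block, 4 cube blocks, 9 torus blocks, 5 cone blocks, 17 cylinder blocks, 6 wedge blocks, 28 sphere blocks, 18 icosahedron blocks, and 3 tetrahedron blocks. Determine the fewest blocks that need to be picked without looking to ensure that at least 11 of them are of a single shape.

87

Put each drawn block into a box by shape. The largest draw with every box below 11 takes min(count, 10) from each shape; shapes with fewer than 10 contribute all they have.
Σ min(cᵢ, 10) = 9 + 9 + 10 + 1 + 4 + 9 + 5 + 10 + 6 + 10 + 10 + 3 = 86.
Draw number 86 + 1 = 87 must push one box to 11.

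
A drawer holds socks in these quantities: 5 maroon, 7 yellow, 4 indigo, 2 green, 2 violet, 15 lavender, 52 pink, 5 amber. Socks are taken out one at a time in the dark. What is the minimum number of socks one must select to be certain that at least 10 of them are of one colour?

The 8 colours are the holes; the socks drawn are the pigeons.
To avoid 10 of any one colour, the worst case takes at most 9 of each colour, or every sock of a colour that has fewer than 9.
That gives 5 + 7 + 4 + 2 + 2 + 9 + 9 + 5 = 43 socks with no colour reaching 10.
The next sock forces some colour to 10, so 43 + 1 = 44.

44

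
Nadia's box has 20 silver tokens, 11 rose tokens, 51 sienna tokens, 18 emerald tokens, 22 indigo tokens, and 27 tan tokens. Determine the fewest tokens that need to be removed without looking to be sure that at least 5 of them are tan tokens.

In the worst case for collecting tan tokens, every non-tan token comes out first.
There are 20 + 11 + 51 + 18 + 22 = 122 non-tan tokens altogether.
After those, each further token must be tan, so 122 + 5 = 127 draws guarantee 5 tan tokens.

127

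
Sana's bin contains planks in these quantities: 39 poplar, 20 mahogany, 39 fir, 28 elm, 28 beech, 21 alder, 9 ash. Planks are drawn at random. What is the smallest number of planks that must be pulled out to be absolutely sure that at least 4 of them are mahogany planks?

In the worst case for collecting mahogany planks, every non-mahogany plank comes out first.
There are 39 + 39 + 28 + 28 + 21 + 9 = 164 non-mahogany planks altogether.
After those, each further plank must be mahogany, so 164 + 4 = 168 draws guarantee 4 mahogany planks.

168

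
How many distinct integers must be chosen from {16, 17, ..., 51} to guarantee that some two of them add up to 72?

22

Two chosen integers sum to 72 exactly when both halves of some pair {x, 72−x} with 21 ≤ x ≤ 72−x ≤ 51 are chosen — 15 such pairs.
The remaining 6 elements (those with no distinct partner in range) can never complete a 72-sum, so the worst case takes all of them and one from each pair: 6 + 15 = 21.
The 22nd integer has to be the second member of some pair, so 21 + 1 = 22.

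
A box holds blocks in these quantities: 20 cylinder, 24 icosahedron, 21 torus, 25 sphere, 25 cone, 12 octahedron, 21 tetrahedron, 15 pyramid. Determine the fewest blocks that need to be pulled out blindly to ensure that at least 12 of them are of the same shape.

An adversary could hand out at most 11 blocks per shape: 11 + 11 + 11 + 11 + 11 + 11 + 11 + 11 = 88 blocks and still no shape has 12.
By the pigeonhole principle, one more block lands in a shape already at 11, so 89 draws are enough and 88 are not.

89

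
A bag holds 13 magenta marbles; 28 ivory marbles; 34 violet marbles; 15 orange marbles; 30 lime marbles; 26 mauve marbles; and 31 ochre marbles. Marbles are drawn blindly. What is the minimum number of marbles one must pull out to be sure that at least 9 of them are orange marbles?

In the worst case for collecting orange marbles, every non-orange marble comes out first.
There are 13 + 28 + 34 + 30 + 26 + 31 = 162 non-orange marbles altogether.
After those, each further marble must be orange, so 162 + 9 = 171 draws guarantee 9 orange marbles.

171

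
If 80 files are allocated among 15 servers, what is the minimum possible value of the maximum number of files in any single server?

6

The 15 servers are the holes and the 80 files are the pigeons.
If every server held at most 5 files, the total would be at most 15 × 5 = 75, which is less than 80.
So some server holds at least ⌈80/15⌉ = 6 files.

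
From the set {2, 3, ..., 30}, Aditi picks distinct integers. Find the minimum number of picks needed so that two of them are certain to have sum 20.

22

Group the elements by complementary pair {x, 20−x}: {2,18}, {3,17}, {4,16}, …, giving 8 two-element pairs; the single value 10 (it cannot pair with itself since the integers are distinct); and 12 integers whose partner 20−x falls outside [2,30].
By pigeonhole, treating each of those 21 groups as a pigeonhole, one can pick one integer per group — 21 integers — with no two summing to 20.
The 22nd integer lands in an occupied pair, forcing a sum of 20.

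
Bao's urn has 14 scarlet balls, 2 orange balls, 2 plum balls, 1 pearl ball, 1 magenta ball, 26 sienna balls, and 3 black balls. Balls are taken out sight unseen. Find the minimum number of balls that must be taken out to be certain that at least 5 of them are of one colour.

18

By the pigeonhole principle, the 7 colours are the holes; the balls drawn are the pigeons.
To avoid 5 of any one colour, the worst case takes at most 4 of each colour, or every ball of a colour that has fewer than 4.
That gives 4 + 2 + 2 + 1 + 1 + 4 + 3 = 17 balls with no colour reaching 5.
The next ball forces some colour to 5, so 17 + 1 = 18.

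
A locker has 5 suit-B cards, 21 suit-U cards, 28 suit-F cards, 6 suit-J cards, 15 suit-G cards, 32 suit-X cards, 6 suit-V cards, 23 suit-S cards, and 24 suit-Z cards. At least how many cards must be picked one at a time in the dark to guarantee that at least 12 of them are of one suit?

By pigeonhole, put each drawn card into a box by suit. The largest draw with every box below 12 takes min(count, 11) from each suit; suits with fewer than 11 contribute all they have.
Σ min(cᵢ, 11) = 5 + 11 + 11 + 6 + 11 + 11 + 6 + 11 + 11 = 83.
Draw number 83 + 1 = 84 must push one box to 12.

84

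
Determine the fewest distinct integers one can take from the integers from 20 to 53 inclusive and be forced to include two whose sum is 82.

Two chosen integers sum to 82 exactly when both halves of some pair {x, 82−x} with 29 ≤ x ≤ 82−x ≤ 53 are chosen — 12 such pairs.
The remaining 10 elements (those with no distinct partner in range) can never complete a 82-sum, so the worst case takes all of them and one from each pair: 10 + 12 = 22.
The 23rd integer has to be the second member of some pair, so 22 + 1 = 23.

23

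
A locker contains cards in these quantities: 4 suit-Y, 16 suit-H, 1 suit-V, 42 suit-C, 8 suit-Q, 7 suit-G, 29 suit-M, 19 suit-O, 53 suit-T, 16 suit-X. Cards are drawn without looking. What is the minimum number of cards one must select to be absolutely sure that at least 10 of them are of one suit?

Pigeonhole: put each drawn card into a box by suit. The largest draw with every box below 10 takes min(count, 9) from each suit; suits with fewer than 9 contribute all they have.
Σ min(cᵢ, 9) = 4 + 9 + 1 + 9 + 8 + 7 + 9 + 9 + 9 + 9 = 74.
Draw number 74 + 1 = 75 must push one box to 10.

75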